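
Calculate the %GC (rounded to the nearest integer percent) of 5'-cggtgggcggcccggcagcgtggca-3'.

84%

Counting bases: C=8, A=2, T=2, G=13
G+C = 13 + 8 = 21 out of 25 bases
%GC = 21/25 × 100 = 84% ≈ 84%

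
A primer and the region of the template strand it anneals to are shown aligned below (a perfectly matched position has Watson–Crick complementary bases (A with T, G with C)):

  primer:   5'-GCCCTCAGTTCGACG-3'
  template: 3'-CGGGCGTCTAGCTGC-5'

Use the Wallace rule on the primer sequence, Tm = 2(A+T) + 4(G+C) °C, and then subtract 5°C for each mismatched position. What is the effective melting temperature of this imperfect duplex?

Primer base counts: A=2, T=3, G=4, C=6 → A+T=5, G+C=10
Perfect-match Tm = 2(5) + 4(10) = 10 + 40 = 50°C
Mismatches (positions where the bases are not complementary): 2 (at positions 5, 9)
Effective Tm = 50 − 2×5 = 50 − 10 = 40°C

40°C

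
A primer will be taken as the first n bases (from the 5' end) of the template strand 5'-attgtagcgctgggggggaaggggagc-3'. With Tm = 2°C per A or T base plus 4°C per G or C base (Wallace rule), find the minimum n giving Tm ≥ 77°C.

n = 24

First 23 bases: ATTGTAGCGCTGGGGGGGAAGGG → Tm = 76°C (< 77°C)
First 24 bases: ATTGTAGCGCTGGGGGGGAAGGGG → Tm = 80°C (≥ 77°C)
Each additional base adds 2°C (A/T) or 4°C (G/C), so Tm is non-decreasing in n; n = 24 is the first length to reach 77°C.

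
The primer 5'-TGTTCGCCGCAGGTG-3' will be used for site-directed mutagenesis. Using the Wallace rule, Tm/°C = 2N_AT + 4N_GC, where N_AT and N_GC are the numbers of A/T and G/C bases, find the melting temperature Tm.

50°C

Scanning the sequence gives T=4, A=1, G=6, C=4.
So N_AT = 5 and N_GC = 10.
Tm = 4·10 + 2·5 = 40 + 10 = 50°C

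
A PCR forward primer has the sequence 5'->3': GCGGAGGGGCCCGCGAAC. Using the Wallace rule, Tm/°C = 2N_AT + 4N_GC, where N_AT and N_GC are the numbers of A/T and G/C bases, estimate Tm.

Scanning the sequence gives G=9, C=6, A=3, T=0.
So N_AT = 3 and N_GC = 15.
Tm = 2×3 + 4×15 = 66°C

66°C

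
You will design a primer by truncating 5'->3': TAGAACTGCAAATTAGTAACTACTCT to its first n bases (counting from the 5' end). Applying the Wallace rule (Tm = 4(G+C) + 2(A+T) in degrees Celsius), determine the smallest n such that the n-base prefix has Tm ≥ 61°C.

n = 24

First 23 bases: TAGAACTGCAAATTAGTAACTAC → Tm = 60°C (< 61°C)
First 24 bases: TAGAACTGCAAATTAGTAACTACT → Tm = 62°C (≥ 61°C)
Each additional base adds 2°C (A/T) or 4°C (G/C), so Tm is non-decreasing in n; n = 24 is the first length to reach 61°C.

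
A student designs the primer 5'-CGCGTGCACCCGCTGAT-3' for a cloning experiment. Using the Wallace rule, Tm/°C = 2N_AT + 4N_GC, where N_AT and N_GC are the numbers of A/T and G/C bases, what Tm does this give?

Scanning the sequence gives T=3, G=5, A=2, C=7.
A+T = 5, G+C = 12
Tm = 2×5 + 4×12 = 58°C

58°C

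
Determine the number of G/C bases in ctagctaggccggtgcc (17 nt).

C=6, T=3, A=2, G=6
Total G or C: 6 + 6 = 12

12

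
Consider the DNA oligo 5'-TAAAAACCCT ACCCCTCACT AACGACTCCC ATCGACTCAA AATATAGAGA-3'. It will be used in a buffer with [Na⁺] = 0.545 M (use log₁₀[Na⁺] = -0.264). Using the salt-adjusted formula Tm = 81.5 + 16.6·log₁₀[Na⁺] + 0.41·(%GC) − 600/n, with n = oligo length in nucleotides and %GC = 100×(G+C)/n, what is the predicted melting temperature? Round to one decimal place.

82.3°C

Length n = 50. Base counts: G=4, C=17, A=20, T=9
G+C = 21, so %GC = 21/50 × 100 = 42%
Salt term: 16.6 × (-0.264) = -4.382
GC term: 0.41 × 42 = 17.22; length term: −600/50 = −12
Tm = 81.5 + (-4.382) + 17.22 − 12 = 82.338 → 82.3°C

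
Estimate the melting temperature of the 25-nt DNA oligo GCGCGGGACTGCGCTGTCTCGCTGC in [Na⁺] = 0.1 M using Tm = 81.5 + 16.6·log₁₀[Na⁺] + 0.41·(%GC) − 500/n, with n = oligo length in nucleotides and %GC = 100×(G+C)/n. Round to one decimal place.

Length n = 25. Scanning the sequence gives C=9, T=5, G=10, A=1.
G+C = 19, so %GC = 19/25 × 100 = 76%
Salt term: 16.6 × (-1) = -16.6
GC term: 0.41 × 76 = 31.16; length term: −500/25 = −20
Tm = 81.5 + (-16.6) + 31.16 − 20 = 76.06 → 76.1°C

76.1°C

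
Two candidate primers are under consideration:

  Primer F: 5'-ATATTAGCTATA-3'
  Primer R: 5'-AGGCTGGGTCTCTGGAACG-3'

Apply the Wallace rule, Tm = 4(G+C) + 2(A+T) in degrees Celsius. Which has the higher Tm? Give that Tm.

Primer F: A+T=10, G+C=2 → Tm = 2(10)+4(2) = 28°C
Primer R: A+T=7, G+C=12 → Tm = 2(7)+4(12) = 62°C
28°C vs 62°C → primer R is higher.

Primer R, 62°C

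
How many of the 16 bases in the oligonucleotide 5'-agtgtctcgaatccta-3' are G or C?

Counting bases: G=3, C=4, T=5, A=4
Total G or C: 3 + 4 = 7

7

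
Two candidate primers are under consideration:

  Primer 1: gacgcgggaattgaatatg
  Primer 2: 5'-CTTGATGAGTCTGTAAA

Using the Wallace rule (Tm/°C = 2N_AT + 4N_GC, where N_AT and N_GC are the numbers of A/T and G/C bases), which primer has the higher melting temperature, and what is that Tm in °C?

Primer 1: A+T=10, G+C=9 → Tm = 2(10)+4(9) = 56°C
Primer 2: A+T=11, G+C=6 → Tm = 2(11)+4(6) = 46°C
56°C vs 46°C → primer 1 is higher.

Primer 1, 56°C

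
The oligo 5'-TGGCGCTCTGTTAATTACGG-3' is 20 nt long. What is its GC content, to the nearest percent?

50%

Base counts: G=6, T=7, A=3, C=4
G+C = 6 + 4 = 10 out of 20 bases
%GC = 10/20 × 100 = 50% ≈ 50%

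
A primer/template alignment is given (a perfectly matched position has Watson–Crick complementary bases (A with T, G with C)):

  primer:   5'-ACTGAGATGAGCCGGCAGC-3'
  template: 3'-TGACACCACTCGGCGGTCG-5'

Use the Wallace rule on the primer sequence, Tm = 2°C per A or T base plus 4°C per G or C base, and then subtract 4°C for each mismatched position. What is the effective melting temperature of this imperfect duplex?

50°C

Primer base counts: A=5, T=2, G=7, C=5 → A+T=7, G+C=12
Perfect-match Tm = 2(7) + 4(12) = 14 + 48 = 62°C
Mismatches (positions where the bases are not complementary): 3 (at positions 5, 7, 15)
Effective Tm = 62 − 3×4 = 62 − 12 = 50°C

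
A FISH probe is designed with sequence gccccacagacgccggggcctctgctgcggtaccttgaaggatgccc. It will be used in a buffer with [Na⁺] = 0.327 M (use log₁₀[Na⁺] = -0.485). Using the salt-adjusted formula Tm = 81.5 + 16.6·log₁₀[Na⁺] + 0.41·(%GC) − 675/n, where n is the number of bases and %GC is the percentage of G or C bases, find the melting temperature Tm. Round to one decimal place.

Length n = 47. Base counts: T=7, C=18, G=15, A=7
G+C = 33, so %GC = 33/47 × 100 = 70.213%
Salt term: 16.6 × (-0.485) = -8.051
GC term: 0.41 × 70.213 = 28.787; length term: −675/47 = −14.362
Tm = 81.5 + (-8.051) + 28.787 − 14.362 = 87.874 → 87.9°C

87.9°C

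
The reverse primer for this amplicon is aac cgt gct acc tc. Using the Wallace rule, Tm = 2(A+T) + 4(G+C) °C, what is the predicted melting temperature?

44°C

Counting bases: T=3, C=6, G=2, A=3
AT pairs contribute 6, GC pairs contribute 8.
Tm = 2(6) + 4(8) = 12 + 32 = 44°C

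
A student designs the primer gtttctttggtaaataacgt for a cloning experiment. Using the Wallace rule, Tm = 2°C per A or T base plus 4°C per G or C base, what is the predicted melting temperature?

52°C

Counting bases: A=5, C=2, T=9, G=4
So N_AT = 14 and N_GC = 6.
Tm = 4·6 + 2·14 = 24 + 28 = 52°C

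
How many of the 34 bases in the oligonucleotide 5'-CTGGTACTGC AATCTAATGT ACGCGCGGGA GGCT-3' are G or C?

Counting bases: A=7, G=11, T=8, C=8
Total G or C: 11 + 8 = 19

19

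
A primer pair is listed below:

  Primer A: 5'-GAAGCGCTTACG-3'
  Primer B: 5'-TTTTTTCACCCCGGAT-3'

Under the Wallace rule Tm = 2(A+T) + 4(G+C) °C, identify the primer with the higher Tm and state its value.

Primer A: A+T=5, G+C=7 → Tm = 2(5)+4(7) = 38°C
Primer B: A+T=9, G+C=7 → Tm = 2(9)+4(7) = 46°C
38°C vs 46°C → primer B is higher.

Primer B, 46°C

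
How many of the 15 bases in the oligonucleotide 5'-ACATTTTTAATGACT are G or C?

Scanning the sequence gives C=2, T=7, A=5, G=1.
Total G or C: 1 + 2 = 3

3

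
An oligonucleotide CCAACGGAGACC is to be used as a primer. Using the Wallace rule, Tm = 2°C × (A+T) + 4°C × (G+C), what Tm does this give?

40°C

G=3, A=4, C=5, T=0
A+T = 4, G+C = 8
Tm = 2×4 + 4×8 = 40°C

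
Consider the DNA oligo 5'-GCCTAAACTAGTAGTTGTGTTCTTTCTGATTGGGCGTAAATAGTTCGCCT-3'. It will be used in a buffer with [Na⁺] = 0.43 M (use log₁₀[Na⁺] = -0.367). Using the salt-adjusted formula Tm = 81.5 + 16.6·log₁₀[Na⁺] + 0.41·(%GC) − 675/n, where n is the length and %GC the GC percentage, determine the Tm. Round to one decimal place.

79.1°C

Length n = 50. Counting bases: T=19, G=12, A=10, C=9
G+C = 21, so %GC = 21/50 × 100 = 42%
Salt term: 16.6 × (-0.367) = -6.092
GC term: 0.41 × 42 = 17.22; length term: −675/50 = −13.5
Tm = 81.5 + (-6.092) + 17.22 − 13.5 = 79.128 → 79.1°C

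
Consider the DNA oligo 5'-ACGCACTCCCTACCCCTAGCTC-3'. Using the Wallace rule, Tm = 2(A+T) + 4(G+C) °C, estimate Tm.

Base counts: G=2, A=4, C=12, T=4
So N_AT = 8 and N_GC = 14.
Tm = 4·14 + 2·8 = 56 + 16 = 72°C

72°C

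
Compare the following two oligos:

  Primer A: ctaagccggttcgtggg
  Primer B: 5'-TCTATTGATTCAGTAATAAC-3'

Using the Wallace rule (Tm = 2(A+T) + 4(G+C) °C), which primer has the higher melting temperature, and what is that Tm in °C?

Primer A: A+T=6, G+C=11 → Tm = 2(6)+4(11) = 56°C
Primer B: A+T=15, G+C=5 → Tm = 2(15)+4(5) = 50°C
56°C vs 50°C → primer A is higher.

Primer A, 56°C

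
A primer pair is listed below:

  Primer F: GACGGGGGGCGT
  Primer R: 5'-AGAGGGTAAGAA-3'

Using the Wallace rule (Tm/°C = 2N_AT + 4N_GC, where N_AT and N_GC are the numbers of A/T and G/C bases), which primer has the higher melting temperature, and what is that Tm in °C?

Primer F: A+T=2, G+C=10 → Tm = 2(2)+4(10) = 44°C
Primer R: A+T=7, G+C=5 → Tm = 2(7)+4(5) = 34°C
44°C vs 34°C → primer F is higher.

Primer F, 44°C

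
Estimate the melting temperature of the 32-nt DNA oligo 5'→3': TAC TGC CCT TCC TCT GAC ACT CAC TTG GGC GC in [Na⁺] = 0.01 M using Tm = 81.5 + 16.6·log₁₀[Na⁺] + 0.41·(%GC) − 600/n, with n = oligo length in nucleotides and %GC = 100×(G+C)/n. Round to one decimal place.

53.9°C

Length n = 32. Base counts: G=6, T=9, A=4, C=13
G+C = 19, so %GC = 19/32 × 100 = 59.375%
Salt term: 16.6 × (-2) = -33.2
GC term: 0.41 × 59.375 = 24.344; length term: −600/32 = −18.75
Tm = 81.5 + (-33.2) + 24.344 − 18.75 = 53.894 → 53.9°C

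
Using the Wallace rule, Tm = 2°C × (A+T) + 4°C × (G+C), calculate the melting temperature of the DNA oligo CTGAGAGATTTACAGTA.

46°C

Scanning the sequence gives C=2, A=6, G=4, T=5.
AT pairs contribute 11, GC pairs contribute 6.
Tm = 2×11 + 4×6 = 46°C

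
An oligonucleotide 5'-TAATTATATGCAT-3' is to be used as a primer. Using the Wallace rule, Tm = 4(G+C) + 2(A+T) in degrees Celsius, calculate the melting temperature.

T=6, A=5, G=1, C=1
A+T = 11, G+C = 2
Tm = 2(11) + 4(2) = 22 + 8 = 30°C

30°C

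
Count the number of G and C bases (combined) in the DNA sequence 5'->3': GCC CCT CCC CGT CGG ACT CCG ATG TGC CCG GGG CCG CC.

31

Base counts: C=19, T=5, G=12, A=2
Total G or C: 12 + 19 = 31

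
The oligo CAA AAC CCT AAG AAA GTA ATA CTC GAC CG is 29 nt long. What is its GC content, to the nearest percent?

C=8, G=4, T=4, A=13
G+C = 4 + 8 = 12 out of 29 bases
%GC = 12/29 × 100 = 41.38% ≈ 41%

41%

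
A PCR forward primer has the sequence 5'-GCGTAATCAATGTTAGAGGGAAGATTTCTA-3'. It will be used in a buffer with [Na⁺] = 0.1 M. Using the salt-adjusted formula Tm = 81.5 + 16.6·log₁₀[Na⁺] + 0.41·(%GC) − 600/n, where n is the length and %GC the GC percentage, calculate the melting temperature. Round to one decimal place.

Length n = 30. Counting bases: T=9, C=3, G=8, A=10
G+C = 11, so %GC = 11/30 × 100 = 36.667%
Salt term: 16.6 × (-1) = -16.6
GC term: 0.41 × 36.667 = 15.033; length term: −600/30 = −20
Tm = 81.5 + (-16.6) + 15.033 − 20 = 59.933 → 59.9°C

59.9°C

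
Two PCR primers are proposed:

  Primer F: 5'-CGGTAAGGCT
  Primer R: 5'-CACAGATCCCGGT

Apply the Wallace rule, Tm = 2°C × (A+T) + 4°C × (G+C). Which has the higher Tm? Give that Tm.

Primer F: A+T=4, G+C=6 → Tm = 2(4)+4(6) = 32°C
Primer R: A+T=5, G+C=8 → Tm = 2(5)+4(8) = 42°C
32°C vs 42°C → primer R is higher.

Primer R, 42°C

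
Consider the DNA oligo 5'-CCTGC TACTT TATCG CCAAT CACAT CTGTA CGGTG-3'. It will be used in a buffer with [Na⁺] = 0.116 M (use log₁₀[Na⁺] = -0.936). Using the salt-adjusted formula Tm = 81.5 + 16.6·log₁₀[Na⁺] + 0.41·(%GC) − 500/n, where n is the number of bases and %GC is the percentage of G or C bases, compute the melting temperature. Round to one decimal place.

Length n = 35. Base counts: G=6, C=11, A=7, T=11
G+C = 17, so %GC = 17/35 × 100 = 48.571%
Salt term: 16.6 × (-0.936) = -15.538
GC term: 0.41 × 48.571 = 19.914; length term: −500/35 = −14.286
Tm = 81.5 + (-15.538) + 19.914 − 14.286 = 71.59 → 71.6°C

71.6°C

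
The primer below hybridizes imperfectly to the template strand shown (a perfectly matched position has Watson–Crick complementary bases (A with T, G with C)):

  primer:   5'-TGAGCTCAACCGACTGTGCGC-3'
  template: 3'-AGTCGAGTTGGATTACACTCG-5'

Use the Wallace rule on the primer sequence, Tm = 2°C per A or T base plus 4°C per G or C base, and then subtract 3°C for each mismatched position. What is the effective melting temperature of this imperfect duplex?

Primer base counts: A=4, T=4, G=6, C=7 → A+T=8, G+C=13
Perfect-match Tm = 2(8) + 4(13) = 16 + 52 = 68°C
Mismatches (positions where the bases are not complementary): 4 (at positions 2, 12, 14, 19)
Effective Tm = 68 − 4×3 = 68 − 12 = 56°C

56°C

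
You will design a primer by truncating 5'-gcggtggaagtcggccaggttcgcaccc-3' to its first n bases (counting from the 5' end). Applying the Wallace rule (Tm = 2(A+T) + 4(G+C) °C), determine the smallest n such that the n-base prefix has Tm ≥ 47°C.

First 13 bases: GCGGTGGAAGTCG → Tm = 44°C (< 47°C)
First 14 bases: GCGGTGGAAGTCGG → Tm = 48°C (≥ 47°C)
Since every base adds ≥2°C, Tm only increases with n, so the threshold is first crossed at n = 14.

n = 14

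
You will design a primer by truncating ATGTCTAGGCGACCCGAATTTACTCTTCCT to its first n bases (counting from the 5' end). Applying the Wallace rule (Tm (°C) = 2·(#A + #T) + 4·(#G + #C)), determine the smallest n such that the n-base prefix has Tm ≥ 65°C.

n = 23

First 22 bases: ATGTCTAGGCGACCCGAATTTA → Tm = 64°C (< 65°C)
First 23 bases: ATGTCTAGGCGACCCGAATTTAC → Tm = 68°C (≥ 65°C)
Each additional base adds 2°C (A/T) or 4°C (G/C), so Tm is non-decreasing in n; n = 23 is the first length to reach 65°C.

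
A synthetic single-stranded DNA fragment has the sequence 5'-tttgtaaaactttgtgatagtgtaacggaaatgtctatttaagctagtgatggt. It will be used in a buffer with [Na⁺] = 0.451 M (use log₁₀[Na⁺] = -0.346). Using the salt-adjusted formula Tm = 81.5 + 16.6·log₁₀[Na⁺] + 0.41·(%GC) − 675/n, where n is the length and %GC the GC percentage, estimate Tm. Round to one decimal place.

76.2°C

Length n = 54. Base counts: A=16, G=13, C=4, T=21
G+C = 17, so %GC = 17/54 × 100 = 31.481%
Salt term: 16.6 × (-0.346) = -5.744
GC term: 0.41 × 31.481 = 12.907; length term: −675/54 = −12.5
Tm = 81.5 + (-5.744) + 12.907 − 12.5 = 76.163 → 76.2°C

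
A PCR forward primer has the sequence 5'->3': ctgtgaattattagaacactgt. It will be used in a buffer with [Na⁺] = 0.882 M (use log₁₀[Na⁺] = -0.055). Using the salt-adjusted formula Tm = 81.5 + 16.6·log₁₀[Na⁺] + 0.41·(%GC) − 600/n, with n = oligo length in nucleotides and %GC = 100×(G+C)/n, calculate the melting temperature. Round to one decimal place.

66.4°C

Length n = 22. Counting bases: G=4, A=7, T=8, C=3
G+C = 7, so %GC = 7/22 × 100 = 31.818%
Salt term: 16.6 × (-0.055) = -0.913
GC term: 0.41 × 31.818 = 13.045; length term: −600/22 = −27.273
Tm = 81.5 + (-0.913) + 13.045 − 27.273 = 66.359 → 66.4°C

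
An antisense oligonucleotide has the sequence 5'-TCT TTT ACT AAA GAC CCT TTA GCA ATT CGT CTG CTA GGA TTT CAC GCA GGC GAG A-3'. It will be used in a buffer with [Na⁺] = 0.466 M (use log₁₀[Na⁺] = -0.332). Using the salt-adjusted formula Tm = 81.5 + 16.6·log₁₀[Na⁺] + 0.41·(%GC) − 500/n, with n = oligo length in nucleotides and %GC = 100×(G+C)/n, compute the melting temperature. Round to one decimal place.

Length n = 55. Counting bases: G=11, A=14, C=13, T=17
G+C = 24, so %GC = 24/55 × 100 = 43.636%
Salt term: 16.6 × (-0.332) = -5.511
GC term: 0.41 × 43.636 = 17.891; length term: −500/55 = −9.091
Tm = 81.5 + (-5.511) + 17.891 − 9.091 = 84.789 → 84.8°C

84.8°C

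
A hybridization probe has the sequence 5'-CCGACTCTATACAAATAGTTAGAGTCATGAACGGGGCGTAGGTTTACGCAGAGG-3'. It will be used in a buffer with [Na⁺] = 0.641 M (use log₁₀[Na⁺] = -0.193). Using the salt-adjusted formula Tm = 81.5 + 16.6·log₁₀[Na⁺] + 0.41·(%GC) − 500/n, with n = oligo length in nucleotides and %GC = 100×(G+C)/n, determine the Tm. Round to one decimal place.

88.8°C

Length n = 54. A=16, T=12, C=10, G=16
G+C = 26, so %GC = 26/54 × 100 = 48.148%
Salt term: 16.6 × (-0.193) = -3.204
GC term: 0.41 × 48.148 = 19.741; length term: −500/54 = −9.259
Tm = 81.5 + (-3.204) + 19.741 − 9.259 = 88.778 → 88.8°C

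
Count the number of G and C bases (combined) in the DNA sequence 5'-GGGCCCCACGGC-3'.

11

Scanning the sequence gives A=1, T=0, C=6, G=5.
Total G or C: 5 + 6 = 11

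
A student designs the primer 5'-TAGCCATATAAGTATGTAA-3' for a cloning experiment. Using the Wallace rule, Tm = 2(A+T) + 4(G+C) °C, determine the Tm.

48°C

Scanning the sequence gives A=8, C=2, G=3, T=6.
A+T = 14, G+C = 5
Tm = 2(14) + 4(5) = 28 + 20 = 48°C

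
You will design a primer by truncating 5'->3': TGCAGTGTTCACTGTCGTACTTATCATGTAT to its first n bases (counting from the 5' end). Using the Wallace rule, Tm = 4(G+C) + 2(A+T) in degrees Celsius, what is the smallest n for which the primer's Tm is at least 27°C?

n = 10

First 9 bases: TGCAGTGTT → Tm = 26°C (< 27°C)
First 10 bases: TGCAGTGTTC → Tm = 30°C (≥ 27°C)
Since every base adds ≥2°C, Tm only increases with n, so the threshold is first crossed at n = 10.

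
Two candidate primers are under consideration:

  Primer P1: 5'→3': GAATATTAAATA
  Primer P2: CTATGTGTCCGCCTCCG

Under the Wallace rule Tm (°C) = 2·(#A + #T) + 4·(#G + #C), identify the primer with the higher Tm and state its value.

Primer P1: A+T=11, G+C=1 → Tm = 2(11)+4(1) = 26°C
Primer P2: A+T=6, G+C=11 → Tm = 2(6)+4(11) = 56°C
26°C vs 56°C → primer P2 is higher.

Primer P2, 56°C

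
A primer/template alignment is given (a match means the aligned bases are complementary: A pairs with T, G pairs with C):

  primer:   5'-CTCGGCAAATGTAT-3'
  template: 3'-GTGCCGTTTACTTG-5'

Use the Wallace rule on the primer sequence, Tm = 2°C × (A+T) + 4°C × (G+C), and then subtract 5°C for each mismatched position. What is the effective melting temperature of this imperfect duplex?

Primer base counts: A=4, T=4, G=3, C=3 → A+T=8, G+C=6
Perfect-match Tm = 2(8) + 4(6) = 16 + 24 = 40°C
Mismatches (positions where the bases are not complementary): 3 (at positions 2, 12, 14)
Effective Tm = 40 − 3×5 = 40 − 15 = 25°C

25°C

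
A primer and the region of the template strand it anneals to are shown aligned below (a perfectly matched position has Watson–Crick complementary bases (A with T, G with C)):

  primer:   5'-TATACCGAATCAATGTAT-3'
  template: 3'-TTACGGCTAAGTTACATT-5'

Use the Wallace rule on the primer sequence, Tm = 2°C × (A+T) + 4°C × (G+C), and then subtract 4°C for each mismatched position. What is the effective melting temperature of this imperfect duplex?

30°C

Primer base counts: A=7, T=6, G=2, C=3 → A+T=13, G+C=5
Perfect-match Tm = 2(13) + 4(5) = 26 + 20 = 46°C
Mismatches (positions where the bases are not complementary): 4 (at positions 1, 4, 9, 18)
Effective Tm = 46 − 4×4 = 46 − 16 = 30°C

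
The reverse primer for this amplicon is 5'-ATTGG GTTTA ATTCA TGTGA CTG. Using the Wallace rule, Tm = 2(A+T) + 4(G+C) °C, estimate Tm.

62°C

Base counts: T=10, C=2, A=5, G=6
A+T = 15, G+C = 8
Tm = 2(15) + 4(8) = 30 + 32 = 62°C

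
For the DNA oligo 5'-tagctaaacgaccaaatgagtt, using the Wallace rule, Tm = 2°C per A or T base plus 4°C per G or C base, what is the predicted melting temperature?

Base counts: A=9, G=4, T=5, C=4
So N_AT = 14 and N_GC = 8.
Tm = 4·8 + 2·14 = 32 + 28 = 60°C

60°C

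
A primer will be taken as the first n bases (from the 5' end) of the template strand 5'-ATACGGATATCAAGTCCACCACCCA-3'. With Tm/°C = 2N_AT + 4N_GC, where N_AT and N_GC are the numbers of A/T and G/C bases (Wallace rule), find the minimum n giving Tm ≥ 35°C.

First 13 bases: ATACGGATATCAA → Tm = 34°C (< 35°C)
First 14 bases: ATACGGATATCAAG → Tm = 38°C (≥ 35°C)
Each additional base adds 2°C (A/T) or 4°C (G/C), so Tm is non-decreasing in n; n = 14 is the first length to reach 35°C.

n = 14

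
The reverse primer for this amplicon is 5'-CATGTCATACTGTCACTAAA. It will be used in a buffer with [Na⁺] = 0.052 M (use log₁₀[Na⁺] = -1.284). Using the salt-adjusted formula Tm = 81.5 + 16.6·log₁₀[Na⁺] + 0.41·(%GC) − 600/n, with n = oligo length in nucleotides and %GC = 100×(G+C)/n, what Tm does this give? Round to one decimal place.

Length n = 20. C=5, A=7, T=6, G=2
G+C = 7, so %GC = 7/20 × 100 = 35%
Salt term: 16.6 × (-1.284) = -21.314
GC term: 0.41 × 35 = 14.35; length term: −600/20 = −30
Tm = 81.5 + (-21.314) + 14.35 − 30 = 44.536 → 44.5°C

44.5°C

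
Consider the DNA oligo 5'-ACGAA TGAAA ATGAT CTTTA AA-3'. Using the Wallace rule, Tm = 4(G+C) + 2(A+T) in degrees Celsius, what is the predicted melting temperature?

Scanning the sequence gives A=11, C=2, G=3, T=6.
AT pairs contribute 17, GC pairs contribute 5.
Tm = 2×17 + 4×5 = 54°C

54°C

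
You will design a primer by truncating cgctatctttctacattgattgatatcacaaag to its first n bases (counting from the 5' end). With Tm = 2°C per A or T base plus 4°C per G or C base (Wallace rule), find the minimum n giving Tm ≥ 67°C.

n = 26

First 25 bases: CGCTATCTTTCTACATTGATTGATA → Tm = 66°C (< 67°C)
First 26 bases: CGCTATCTTTCTACATTGATTGATAT → Tm = 68°C (≥ 67°C)
Since every base adds ≥2°C, Tm only increases with n, so the threshold is first crossed at n = 26.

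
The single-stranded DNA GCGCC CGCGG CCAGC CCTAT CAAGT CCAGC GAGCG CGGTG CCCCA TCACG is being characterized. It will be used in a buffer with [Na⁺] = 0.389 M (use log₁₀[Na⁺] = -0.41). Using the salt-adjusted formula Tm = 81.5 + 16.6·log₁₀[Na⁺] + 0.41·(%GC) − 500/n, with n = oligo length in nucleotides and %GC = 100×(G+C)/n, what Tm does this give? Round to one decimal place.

Length n = 50. C=22, G=15, A=8, T=5
G+C = 37, so %GC = 37/50 × 100 = 74%
Salt term: 16.6 × (-0.41) = -6.806
GC term: 0.41 × 74 = 30.34; length term: −500/50 = −10
Tm = 81.5 + (-6.806) + 30.34 − 10 = 95.034 → 95.0°C

95.0°C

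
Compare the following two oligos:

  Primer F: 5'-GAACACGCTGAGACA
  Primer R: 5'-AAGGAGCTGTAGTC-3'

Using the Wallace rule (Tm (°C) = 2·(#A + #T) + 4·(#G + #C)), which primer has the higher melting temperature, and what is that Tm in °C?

Primer F: A+T=7, G+C=8 → Tm = 2(7)+4(8) = 46°C
Primer R: A+T=7, G+C=7 → Tm = 2(7)+4(7) = 42°C
46°C vs 42°C → primer F is higher.

Primer F, 46°C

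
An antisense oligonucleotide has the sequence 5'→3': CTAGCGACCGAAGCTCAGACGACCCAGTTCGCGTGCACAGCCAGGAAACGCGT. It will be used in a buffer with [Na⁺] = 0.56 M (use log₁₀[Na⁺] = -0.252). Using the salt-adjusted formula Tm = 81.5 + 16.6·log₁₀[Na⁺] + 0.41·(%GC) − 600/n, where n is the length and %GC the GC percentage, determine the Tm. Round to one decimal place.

91.5°C

Length n = 53. Scanning the sequence gives G=15, A=14, C=18, T=6.
G+C = 33, so %GC = 33/53 × 100 = 62.264%
Salt term: 16.6 × (-0.252) = -4.183
GC term: 0.41 × 62.264 = 25.528; length term: −600/53 = −11.321
Tm = 81.5 + (-4.183) + 25.528 − 11.321 = 91.524 → 91.5°C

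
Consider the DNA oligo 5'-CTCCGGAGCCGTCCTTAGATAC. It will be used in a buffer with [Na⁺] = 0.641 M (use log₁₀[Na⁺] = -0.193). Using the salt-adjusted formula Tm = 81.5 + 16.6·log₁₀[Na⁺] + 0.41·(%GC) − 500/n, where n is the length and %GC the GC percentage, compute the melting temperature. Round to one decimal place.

Length n = 22. Scanning the sequence gives G=5, C=8, T=5, A=4.
G+C = 13, so %GC = 13/22 × 100 = 59.091%
Salt term: 16.6 × (-0.193) = -3.204
GC term: 0.41 × 59.091 = 24.227; length term: −500/22 = −22.727
Tm = 81.5 + (-3.204) + 24.227 − 22.727 = 79.796 → 79.8°C

79.8°C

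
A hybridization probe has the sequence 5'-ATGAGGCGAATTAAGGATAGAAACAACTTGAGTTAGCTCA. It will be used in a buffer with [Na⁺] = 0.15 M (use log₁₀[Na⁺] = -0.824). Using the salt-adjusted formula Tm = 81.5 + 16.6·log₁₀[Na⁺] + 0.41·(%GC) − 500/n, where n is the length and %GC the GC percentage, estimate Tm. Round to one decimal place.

70.7°C

Length n = 40. Counting bases: T=9, C=5, A=16, G=10
G+C = 15, so %GC = 15/40 × 100 = 37.5%
Salt term: 16.6 × (-0.824) = -13.678
GC term: 0.41 × 37.5 = 15.375; length term: −500/40 = −12.5
Tm = 81.5 + (-13.678) + 15.375 − 12.5 = 70.697 → 70.7°C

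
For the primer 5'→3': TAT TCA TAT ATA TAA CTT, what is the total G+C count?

2

Counting bases: A=7, C=2, T=9, G=0
Total G or C: 0 + 2 = 2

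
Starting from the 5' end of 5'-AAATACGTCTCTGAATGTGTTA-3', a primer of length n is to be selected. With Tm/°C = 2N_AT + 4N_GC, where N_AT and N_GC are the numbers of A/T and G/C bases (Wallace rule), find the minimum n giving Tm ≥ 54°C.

n = 20

First 19 bases: AAATACGTCTCTGAATGTG → Tm = 52°C (< 54°C)
First 20 bases: AAATACGTCTCTGAATGTGT → Tm = 54°C (≥ 54°C)
Each additional base adds 2°C (A/T) or 4°C (G/C), so Tm is non-decreasing in n; n = 20 is the first length to reach 54°C.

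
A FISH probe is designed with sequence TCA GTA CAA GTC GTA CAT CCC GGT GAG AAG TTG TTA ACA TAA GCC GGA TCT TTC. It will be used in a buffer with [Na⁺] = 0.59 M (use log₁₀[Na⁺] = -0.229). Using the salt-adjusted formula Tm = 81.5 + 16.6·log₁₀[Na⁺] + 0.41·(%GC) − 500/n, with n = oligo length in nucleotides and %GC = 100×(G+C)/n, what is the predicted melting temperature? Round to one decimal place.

86.7°C

Length n = 54. C=12, A=15, T=15, G=12
G+C = 24, so %GC = 24/54 × 100 = 44.444%
Salt term: 16.6 × (-0.229) = -3.801
GC term: 0.41 × 44.444 = 18.222; length term: −500/54 = −9.259
Tm = 81.5 + (-3.801) + 18.222 − 9.259 = 86.662 → 86.7°C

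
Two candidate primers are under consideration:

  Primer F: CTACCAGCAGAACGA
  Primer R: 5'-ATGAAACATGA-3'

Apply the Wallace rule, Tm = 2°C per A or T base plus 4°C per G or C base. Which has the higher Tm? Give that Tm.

Primer F: A+T=7, G+C=8 → Tm = 2(7)+4(8) = 46°C
Primer R: A+T=8, G+C=3 → Tm = 2(8)+4(3) = 28°C
46°C vs 28°C → primer F is higher.

Primer F, 46°C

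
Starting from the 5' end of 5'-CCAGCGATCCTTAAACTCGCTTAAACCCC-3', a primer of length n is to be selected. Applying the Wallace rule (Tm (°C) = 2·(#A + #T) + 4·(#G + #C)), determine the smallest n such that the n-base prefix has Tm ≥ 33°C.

First 9 bases: CCAGCGATC → Tm = 30°C (< 33°C)
First 10 bases: CCAGCGATCC → Tm = 34°C (≥ 33°C)
Since every base adds ≥2°C, Tm only increases with n, so the threshold is first crossed at n = 10.

n = 10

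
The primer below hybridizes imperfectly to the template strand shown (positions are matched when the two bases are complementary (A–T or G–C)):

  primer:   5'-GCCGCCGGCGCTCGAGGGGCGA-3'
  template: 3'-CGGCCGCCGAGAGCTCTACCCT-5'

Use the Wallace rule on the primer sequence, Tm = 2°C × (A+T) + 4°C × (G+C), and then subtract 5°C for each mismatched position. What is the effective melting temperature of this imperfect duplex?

Primer base counts: A=2, T=1, G=11, C=8 → A+T=3, G+C=19
Perfect-match Tm = 2(3) + 4(19) = 6 + 76 = 82°C
Mismatches (positions where the bases are not complementary): 5 (at positions 5, 10, 17, 18, 20)
Effective Tm = 82 − 5×5 = 82 − 25 = 57°C

57°C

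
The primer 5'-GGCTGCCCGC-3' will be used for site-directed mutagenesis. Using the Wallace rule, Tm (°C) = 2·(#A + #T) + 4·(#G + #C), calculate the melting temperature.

38°C

Counting bases: A=0, C=5, G=4, T=1
So N_AT = 1 and N_GC = 9.
Tm = 2×1 + 4×9 = 38°C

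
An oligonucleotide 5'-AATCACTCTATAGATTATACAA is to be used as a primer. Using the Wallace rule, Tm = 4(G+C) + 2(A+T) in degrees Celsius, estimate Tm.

Base counts: A=10, C=4, T=7, G=1
AT pairs contribute 17, GC pairs contribute 5.
Tm = 4·5 + 2·17 = 20 + 34 = 54°C

54°C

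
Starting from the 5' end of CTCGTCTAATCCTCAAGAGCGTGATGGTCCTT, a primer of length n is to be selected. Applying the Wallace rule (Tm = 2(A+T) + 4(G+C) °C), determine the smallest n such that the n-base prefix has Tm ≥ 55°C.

First 18 bases: CTCGTCTAATCCTCAAGA → Tm = 52°C (< 55°C)
First 19 bases: CTCGTCTAATCCTCAAGAG → Tm = 56°C (≥ 55°C)
Since every base adds ≥2°C, Tm only increases with n, so the threshold is first crossed at n = 19.

n = 19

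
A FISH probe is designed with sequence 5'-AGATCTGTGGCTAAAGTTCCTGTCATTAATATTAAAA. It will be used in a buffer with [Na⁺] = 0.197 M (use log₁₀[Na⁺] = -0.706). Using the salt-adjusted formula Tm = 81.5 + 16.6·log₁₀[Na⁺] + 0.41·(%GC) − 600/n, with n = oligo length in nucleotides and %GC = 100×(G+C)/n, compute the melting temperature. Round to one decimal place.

Length n = 37. Scanning the sequence gives C=5, T=13, G=6, A=13.
G+C = 11, so %GC = 11/37 × 100 = 29.73%
Salt term: 16.6 × (-0.706) = -11.72
GC term: 0.41 × 29.73 = 12.189; length term: −600/37 = −16.216
Tm = 81.5 + (-11.72) + 12.189 − 16.216 = 65.753 → 65.8°C

65.8°C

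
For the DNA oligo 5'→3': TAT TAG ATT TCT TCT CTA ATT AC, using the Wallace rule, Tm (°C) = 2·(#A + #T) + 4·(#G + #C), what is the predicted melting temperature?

Counting bases: T=12, C=4, A=6, G=1
A+T = 18, G+C = 5
Tm = 4·5 + 2·18 = 20 + 36 = 56°C

56°C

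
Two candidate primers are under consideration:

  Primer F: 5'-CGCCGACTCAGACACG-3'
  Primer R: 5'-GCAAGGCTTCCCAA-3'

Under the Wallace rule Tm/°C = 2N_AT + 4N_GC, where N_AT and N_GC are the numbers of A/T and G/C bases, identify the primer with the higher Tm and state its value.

Primer F: A+T=5, G+C=11 → Tm = 2(5)+4(11) = 54°C
Primer R: A+T=6, G+C=8 → Tm = 2(6)+4(8) = 44°C
54°C vs 44°C → primer F is higher.

Primer F, 54°C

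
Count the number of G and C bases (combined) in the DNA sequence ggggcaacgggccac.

12

Scanning the sequence gives C=5, G=7, T=0, A=3.
Total G or C: 7 + 5 = 12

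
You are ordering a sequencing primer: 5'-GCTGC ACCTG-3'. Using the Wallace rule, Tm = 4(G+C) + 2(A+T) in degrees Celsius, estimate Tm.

34°C

Counting bases: T=2, G=3, A=1, C=4
AT pairs contribute 3, GC pairs contribute 7.
Tm = 2(3) + 4(7) = 6 + 28 = 34°C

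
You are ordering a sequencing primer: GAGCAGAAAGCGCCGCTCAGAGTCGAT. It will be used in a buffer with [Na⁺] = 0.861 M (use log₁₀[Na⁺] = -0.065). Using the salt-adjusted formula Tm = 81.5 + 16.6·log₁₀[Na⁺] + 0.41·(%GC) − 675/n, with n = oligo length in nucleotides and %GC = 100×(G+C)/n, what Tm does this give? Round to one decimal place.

79.7°C

Length n = 27. Scanning the sequence gives T=3, C=7, A=8, G=9.
G+C = 16, so %GC = 16/27 × 100 = 59.259%
Salt term: 16.6 × (-0.065) = -1.079
GC term: 0.41 × 59.259 = 24.296; length term: −675/27 = −25
Tm = 81.5 + (-1.079) + 24.296 − 25 = 79.717 → 79.7°C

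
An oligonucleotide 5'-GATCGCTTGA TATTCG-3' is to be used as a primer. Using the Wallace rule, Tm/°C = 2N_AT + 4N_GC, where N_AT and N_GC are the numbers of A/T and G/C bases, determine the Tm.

Counting bases: G=4, A=3, T=6, C=3
A+T = 9, G+C = 7
Tm = 2×9 + 4×7 = 46°C

46°C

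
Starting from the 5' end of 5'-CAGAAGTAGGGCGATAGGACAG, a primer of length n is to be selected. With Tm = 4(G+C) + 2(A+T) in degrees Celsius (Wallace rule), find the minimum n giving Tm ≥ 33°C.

n = 11

First 10 bases: CAGAAGTAGG → Tm = 30°C (< 33°C)
First 11 bases: CAGAAGTAGGG → Tm = 34°C (≥ 33°C)
Each additional base adds 2°C (A/T) or 4°C (G/C), so Tm is non-decreasing in n; n = 11 is the first length to reach 33°C.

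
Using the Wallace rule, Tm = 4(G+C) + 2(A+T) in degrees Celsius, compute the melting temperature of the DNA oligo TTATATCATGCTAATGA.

42°C

Scanning the sequence gives C=2, G=2, A=6, T=7.
AT pairs contribute 13, GC pairs contribute 4.
Tm = 4·4 + 2·13 = 16 + 26 = 42°C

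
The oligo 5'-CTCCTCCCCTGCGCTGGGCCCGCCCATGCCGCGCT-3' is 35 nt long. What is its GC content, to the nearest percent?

80%

C=19, G=9, A=1, T=6
G+C = 9 + 19 = 28 out of 35 bases
%GC = 28/35 × 100 = 80% ≈ 80%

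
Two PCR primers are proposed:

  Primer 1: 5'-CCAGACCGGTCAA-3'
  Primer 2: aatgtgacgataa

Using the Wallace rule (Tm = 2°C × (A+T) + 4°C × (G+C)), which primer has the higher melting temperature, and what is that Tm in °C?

Primer 1: A+T=5, G+C=8 → Tm = 2(5)+4(8) = 42°C
Primer 2: A+T=9, G+C=4 → Tm = 2(9)+4(4) = 34°C
42°C vs 34°C → primer 1 is higher.

Primer 1, 42°C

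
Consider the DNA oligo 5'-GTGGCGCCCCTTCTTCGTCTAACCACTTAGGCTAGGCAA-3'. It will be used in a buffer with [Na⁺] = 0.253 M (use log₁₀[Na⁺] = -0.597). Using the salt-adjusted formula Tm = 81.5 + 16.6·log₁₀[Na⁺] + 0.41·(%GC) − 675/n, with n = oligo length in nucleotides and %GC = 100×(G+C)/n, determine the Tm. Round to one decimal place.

Length n = 39. Scanning the sequence gives T=10, A=7, C=13, G=9.
G+C = 22, so %GC = 22/39 × 100 = 56.41%
Salt term: 16.6 × (-0.597) = -9.91
GC term: 0.41 × 56.41 = 23.128; length term: −675/39 = −17.308
Tm = 81.5 + (-9.91) + 23.128 − 17.308 = 77.41 → 77.4°C

77.4°C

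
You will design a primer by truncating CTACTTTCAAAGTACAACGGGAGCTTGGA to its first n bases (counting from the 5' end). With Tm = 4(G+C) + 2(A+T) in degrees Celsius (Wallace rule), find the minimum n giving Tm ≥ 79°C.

n = 28

First 27 bases: CTACTTTCAAAGTACAACGGGAGCTTG → Tm = 78°C (< 79°C)
First 28 bases: CTACTTTCAAAGTACAACGGGAGCTTGG → Tm = 82°C (≥ 79°C)
Since every base adds ≥2°C, Tm only increases with n, so the threshold is first crossed at n = 28.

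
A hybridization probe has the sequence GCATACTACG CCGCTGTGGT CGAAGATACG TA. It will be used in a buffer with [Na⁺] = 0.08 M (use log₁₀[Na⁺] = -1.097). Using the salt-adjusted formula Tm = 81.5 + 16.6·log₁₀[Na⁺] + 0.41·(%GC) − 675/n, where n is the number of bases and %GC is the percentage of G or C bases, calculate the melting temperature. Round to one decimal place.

Length n = 32. Counting bases: T=7, G=9, A=8, C=8
G+C = 17, so %GC = 17/32 × 100 = 53.125%
Salt term: 16.6 × (-1.097) = -18.21
GC term: 0.41 × 53.125 = 21.781; length term: −675/32 = −21.094
Tm = 81.5 + (-18.21) + 21.781 − 21.094 = 63.977 → 64.0°C

64.0°C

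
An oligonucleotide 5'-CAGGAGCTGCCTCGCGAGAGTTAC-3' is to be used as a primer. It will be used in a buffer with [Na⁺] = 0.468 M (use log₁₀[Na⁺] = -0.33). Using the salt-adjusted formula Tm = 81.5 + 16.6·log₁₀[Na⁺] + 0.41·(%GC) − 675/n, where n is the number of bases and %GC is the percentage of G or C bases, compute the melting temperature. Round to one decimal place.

Length n = 24. T=4, A=5, G=8, C=7
G+C = 15, so %GC = 15/24 × 100 = 62.5%
Salt term: 16.6 × (-0.33) = -5.478
GC term: 0.41 × 62.5 = 25.625; length term: −675/24 = −28.125
Tm = 81.5 + (-5.478) + 25.625 − 28.125 = 73.522 → 73.5°C

73.5°C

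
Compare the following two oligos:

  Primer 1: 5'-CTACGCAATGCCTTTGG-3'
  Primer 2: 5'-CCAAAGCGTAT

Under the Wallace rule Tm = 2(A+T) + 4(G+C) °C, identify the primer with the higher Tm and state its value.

Primer 1: A+T=8, G+C=9 → Tm = 2(8)+4(9) = 52°C
Primer 2: A+T=6, G+C=5 → Tm = 2(6)+4(5) = 32°C
52°C vs 32°C → primer 1 is higher.

Primer 1, 52°C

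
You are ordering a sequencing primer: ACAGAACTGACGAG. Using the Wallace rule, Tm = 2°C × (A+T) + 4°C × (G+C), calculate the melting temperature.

42°C

Counting bases: T=1, A=6, C=3, G=4
A+T = 7, G+C = 7
Tm = 2×7 + 4×7 = 42°C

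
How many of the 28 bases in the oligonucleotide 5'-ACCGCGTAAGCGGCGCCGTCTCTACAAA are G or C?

Scanning the sequence gives T=4, A=7, G=7, C=10.
G+C = 7 + 10 = 17

17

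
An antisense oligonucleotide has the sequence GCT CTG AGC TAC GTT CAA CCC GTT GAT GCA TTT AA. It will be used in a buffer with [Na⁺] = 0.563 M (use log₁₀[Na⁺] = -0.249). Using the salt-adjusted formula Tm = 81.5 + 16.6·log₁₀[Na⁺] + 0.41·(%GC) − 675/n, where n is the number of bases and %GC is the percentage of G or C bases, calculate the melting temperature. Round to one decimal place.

76.8°C

Length n = 35. Scanning the sequence gives T=11, C=9, A=8, G=7.
G+C = 16, so %GC = 16/35 × 100 = 45.714%
Salt term: 16.6 × (-0.249) = -4.133
GC term: 0.41 × 45.714 = 18.743; length term: −675/35 = −19.286
Tm = 81.5 + (-4.133) + 18.743 − 19.286 = 76.824 → 76.8°C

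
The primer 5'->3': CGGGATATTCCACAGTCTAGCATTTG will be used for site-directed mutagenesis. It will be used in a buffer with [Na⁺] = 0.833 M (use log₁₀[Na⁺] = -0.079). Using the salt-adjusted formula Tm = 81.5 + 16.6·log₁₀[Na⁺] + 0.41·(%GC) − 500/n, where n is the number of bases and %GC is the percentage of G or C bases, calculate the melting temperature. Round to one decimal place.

79.9°C

Length n = 26. Scanning the sequence gives T=8, A=6, G=6, C=6.
G+C = 12, so %GC = 12/26 × 100 = 46.154%
Salt term: 16.6 × (-0.079) = -1.311
GC term: 0.41 × 46.154 = 18.923; length term: −500/26 = −19.231
Tm = 81.5 + (-1.311) + 18.923 − 19.231 = 79.881 → 79.9°C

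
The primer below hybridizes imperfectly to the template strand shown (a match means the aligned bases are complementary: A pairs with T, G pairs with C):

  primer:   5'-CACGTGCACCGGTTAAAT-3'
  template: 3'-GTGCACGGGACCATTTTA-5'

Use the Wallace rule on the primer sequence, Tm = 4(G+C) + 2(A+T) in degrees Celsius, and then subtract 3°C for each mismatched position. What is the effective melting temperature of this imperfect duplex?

Primer base counts: A=5, T=4, G=4, C=5 → A+T=9, G+C=9
Perfect-match Tm = 2(9) + 4(9) = 18 + 36 = 54°C
Mismatches (positions where the bases are not complementary): 3 (at positions 8, 10, 14)
Effective Tm = 54 − 3×3 = 54 − 9 = 45°C

45°C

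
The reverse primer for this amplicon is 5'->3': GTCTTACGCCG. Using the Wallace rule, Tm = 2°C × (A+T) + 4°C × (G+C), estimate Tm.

Scanning the sequence gives T=3, G=3, C=4, A=1.
AT pairs contribute 4, GC pairs contribute 7.
Tm = 2(4) + 4(7) = 8 + 28 = 36°C

36°C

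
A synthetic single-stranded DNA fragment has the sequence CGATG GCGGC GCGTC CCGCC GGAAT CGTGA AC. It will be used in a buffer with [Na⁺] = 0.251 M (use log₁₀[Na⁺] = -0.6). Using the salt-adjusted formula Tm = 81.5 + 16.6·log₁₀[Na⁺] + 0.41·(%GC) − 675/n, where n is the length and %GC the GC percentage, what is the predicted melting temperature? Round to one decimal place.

79.9°C

Length n = 32. Counting bases: G=12, A=5, C=11, T=4
G+C = 23, so %GC = 23/32 × 100 = 71.875%
Salt term: 16.6 × (-0.6) = -9.96
GC term: 0.41 × 71.875 = 29.469; length term: −675/32 = −21.094
Tm = 81.5 + (-9.96) + 29.469 − 21.094 = 79.915 → 79.9°C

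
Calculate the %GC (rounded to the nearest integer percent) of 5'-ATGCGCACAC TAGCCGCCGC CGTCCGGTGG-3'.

A=4, C=12, T=4, G=10
G+C = 10 + 12 = 22 out of 30 bases
%GC = 22/30 × 100 = 73.33% ≈ 73%

73%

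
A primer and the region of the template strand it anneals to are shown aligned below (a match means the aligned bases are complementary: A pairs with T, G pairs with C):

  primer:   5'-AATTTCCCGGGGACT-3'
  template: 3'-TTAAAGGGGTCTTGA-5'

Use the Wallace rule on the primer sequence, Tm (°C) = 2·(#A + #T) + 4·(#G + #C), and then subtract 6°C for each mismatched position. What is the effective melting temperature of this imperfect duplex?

Primer base counts: A=3, T=4, G=4, C=4 → A+T=7, G+C=8
Perfect-match Tm = 2(7) + 4(8) = 14 + 32 = 46°C
Mismatches (positions where the bases are not complementary): 3 (at positions 9, 10, 12)
Effective Tm = 46 − 3×6 = 46 − 18 = 28°C

28°C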